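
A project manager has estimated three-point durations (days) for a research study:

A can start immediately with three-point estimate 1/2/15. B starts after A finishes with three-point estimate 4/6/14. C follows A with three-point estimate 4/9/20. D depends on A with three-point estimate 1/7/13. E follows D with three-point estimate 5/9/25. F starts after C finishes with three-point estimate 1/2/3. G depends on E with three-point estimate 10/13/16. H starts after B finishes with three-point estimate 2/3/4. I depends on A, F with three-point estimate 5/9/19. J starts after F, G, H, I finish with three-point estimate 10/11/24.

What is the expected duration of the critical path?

te_A = (1 + 4·2 + 15)/6 = 24/6 = 4
te_B = (4 + 4·6 + 14)/6 = 42/6 = 7
te_C = (4 + 4·9 + 20)/6 = 60/6 = 10
te_D = (1 + 4·7 + 13)/6 = 42/6 = 7
te_E = (5 + 4·9 + 25)/6 = 66/6 = 11
te_F = (1 + 4·2 + 3)/6 = 12/6 = 2
te_G = (10 + 4·13 + 16)/6 = 78/6 = 13
te_H = (2 + 4·3 + 4)/6 = 18/6 = 3
te_I = (5 + 4·9 + 19)/6 = 60/6 = 10
te_J = (10 + 4·11 + 24)/6 = 78/6 = 13

Forward pass:
ES_A = 0; EF_A = 4
ES_B = 4; EF_B = 4+7 = 11
ES_C = 4; EF_C = 4+10 = 14
ES_D = 4; EF_D = 4+7 = 11
ES_E = 11; EF_E = 11+11 = 22
ES_F = 14; EF_F = 14+2 = 16
ES_G = 22; EF_G = 22+13 = 35
ES_H = 11; EF_H = 11+3 = 14
ES_I = max(EF_A=4, EF_F=16) = 16; EF_I = 16+10 = 26
ES_J = max(EF_F=16, EF_G=35, EF_H=14, EF_I=26) = 35; EF_J = 35+13 = 48
Expected project duration μ = 48 days. Critical path: A → D → E → G → J.

48 days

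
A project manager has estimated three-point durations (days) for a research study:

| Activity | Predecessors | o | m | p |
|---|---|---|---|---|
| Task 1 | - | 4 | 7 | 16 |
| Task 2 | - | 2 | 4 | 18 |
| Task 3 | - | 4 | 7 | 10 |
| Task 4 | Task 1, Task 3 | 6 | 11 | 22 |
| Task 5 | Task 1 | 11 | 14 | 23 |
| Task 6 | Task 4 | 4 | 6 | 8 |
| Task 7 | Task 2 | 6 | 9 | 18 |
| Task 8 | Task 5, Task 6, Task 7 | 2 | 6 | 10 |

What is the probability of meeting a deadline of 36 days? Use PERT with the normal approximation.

0.863

te_Task 1 = (4 + 4·7 + 16)/6 = 48/6 = 8; σ²_Task 1 = ((16−4)/6)² = 4.000
te_Task 2 = (2 + 4·4 + 18)/6 = 36/6 = 6; σ²_Task 2 = ((18−2)/6)² = 7.111
te_Task 3 = (4 + 4·7 + 10)/6 = 42/6 = 7; σ²_Task 3 = ((10−4)/6)² = 1.000
te_Task 4 = (6 + 4·11 + 22)/6 = 72/6 = 12; σ²_Task 4 = ((22−6)/6)² = 7.111
te_Task 5 = (11 + 4·14 + 23)/6 = 90/6 = 15; σ²_Task 5 = ((23−11)/6)² = 4.000
te_Task 6 = (4 + 4·6 + 8)/6 = 36/6 = 6; σ²_Task 6 = ((8−4)/6)² = 0.444
te_Task 7 = (6 + 4·9 + 18)/6 = 60/6 = 10; σ²_Task 7 = ((18−6)/6)² = 4.000
te_Task 8 = (2 + 4·6 + 10)/6 = 36/6 = 6; σ²_Task 8 = ((10−2)/6)² = 1.778

Forward pass:
ES_Task 1 = 0; EF_Task 1 = 8
ES_Task 2 = 0; EF_Task 2 = 6
ES_Task 3 = 0; EF_Task 3 = 7
ES_Task 4 = max(EF_Task 1=8, EF_Task 3=7) = 8; EF_Task 4 = 8+12 = 20
ES_Task 5 = 8; EF_Task 5 = 8+15 = 23
ES_Task 6 = 20; EF_Task 6 = 20+6 = 26
ES_Task 7 = 6; EF_Task 7 = 6+10 = 16
ES_Task 8 = max(EF_Task 5=23, EF_Task 6=26, EF_Task 7=16) = 26; EF_Task 8 = 26+6 = 32
Expected project duration μ = 32 days. Critical path: Task 1 → Task 4 → Task 6 → Task 8.

Variance along critical path = 4.000 + 7.111 + 0.444 + 1.778 = 13.333; σ = √13.333 = 3.651 days.
Z = (36 − 32) / 3.651 = 1.095
P(T ≤ 36) = Φ(1.095) ≈ 0.863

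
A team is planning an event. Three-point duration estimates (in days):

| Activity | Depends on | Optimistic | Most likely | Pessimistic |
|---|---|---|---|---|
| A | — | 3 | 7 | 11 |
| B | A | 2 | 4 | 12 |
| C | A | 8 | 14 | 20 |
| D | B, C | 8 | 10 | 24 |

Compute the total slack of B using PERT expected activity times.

9 days

te_A = (3 + 4·7 + 11)/6 = 42/6 = 7
te_B = (2 + 4·4 + 12)/6 = 30/6 = 5
te_C = (8 + 4·14 + 20)/6 = 84/6 = 14
te_D = (8 + 4·10 + 24)/6 = 72/6 = 12

Forward pass:
ES_A = 0; EF_A = 7
ES_B = 7; EF_B = 7+5 = 12
ES_C = 7; EF_C = 7+14 = 21
ES_D = max(EF_B=12, EF_C=21) = 21; EF_D = 21+12 = 33
Expected project duration μ = 33 days. Critical path: A → C → D.

Backward pass:
LF_D = 33; LS_D = 33−12 = 21
LF_C = LS_D = 21; LS_C = 21−14 = 7
LF_B = LS_D = 21; LS_B = 21−5 = 16
LF_A = min(LS_B=16, LS_C=7) = 7; LS_A = 7−7 = 0
Slack_B = LS_B − ES_B = 16 − 7 = 9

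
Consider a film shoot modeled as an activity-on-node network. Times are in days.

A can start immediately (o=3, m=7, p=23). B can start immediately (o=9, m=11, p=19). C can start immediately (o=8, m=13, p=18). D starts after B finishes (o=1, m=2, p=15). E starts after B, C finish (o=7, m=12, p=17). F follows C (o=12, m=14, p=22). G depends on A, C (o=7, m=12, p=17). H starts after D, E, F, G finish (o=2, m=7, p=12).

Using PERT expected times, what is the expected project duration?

35 days

te_A = (3 + 4·7 + 23)/6 = 54/6 = 9
te_B = (9 + 4·11 + 19)/6 = 72/6 = 12
te_C = (8 + 4·13 + 18)/6 = 78/6 = 13
te_D = (1 + 4·2 + 15)/6 = 24/6 = 4
te_E = (7 + 4·12 + 17)/6 = 72/6 = 12
te_F = (12 + 4·14 + 22)/6 = 90/6 = 15
te_G = (7 + 4·12 + 17)/6 = 72/6 = 12
te_H = (2 + 4·7 + 12)/6 = 42/6 = 7

Forward pass:
ES_A = 0; EF_A = 9
ES_B = 0; EF_B = 12
ES_C = 0; EF_C = 13
ES_D = 12; EF_D = 12+4 = 16
ES_E = max(EF_B=12, EF_C=13) = 13; EF_E = 13+12 = 25
ES_F = 13; EF_F = 13+15 = 28
ES_G = max(EF_A=9, EF_C=13) = 13; EF_G = 13+12 = 25
ES_H = max(EF_D=16, EF_E=25, EF_F=28, EF_G=25) = 28; EF_H = 28+7 = 35
Expected project duration μ = 35 days. Critical path: C → F → H.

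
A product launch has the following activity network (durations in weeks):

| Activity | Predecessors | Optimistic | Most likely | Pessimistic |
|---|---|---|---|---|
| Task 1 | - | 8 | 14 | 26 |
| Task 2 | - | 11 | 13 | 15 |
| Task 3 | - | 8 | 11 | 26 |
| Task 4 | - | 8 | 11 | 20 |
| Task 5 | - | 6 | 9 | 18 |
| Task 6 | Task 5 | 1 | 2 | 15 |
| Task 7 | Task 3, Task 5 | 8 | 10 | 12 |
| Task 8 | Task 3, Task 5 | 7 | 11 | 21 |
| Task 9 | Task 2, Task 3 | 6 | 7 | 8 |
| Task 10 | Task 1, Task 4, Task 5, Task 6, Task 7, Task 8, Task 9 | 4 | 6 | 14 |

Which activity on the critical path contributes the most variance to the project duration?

te_Task 1 = (8 + 4·14 + 26)/6 = 90/6 = 15; σ²_Task 1 = ((26−8)/6)² = 9.000
te_Task 2 = (11 + 4·13 + 15)/6 = 78/6 = 13; σ²_Task 2 = ((15−11)/6)² = 0.444
te_Task 3 = (8 + 4·11 + 26)/6 = 78/6 = 13; σ²_Task 3 = ((26−8)/6)² = 9.000
te_Task 4 = (8 + 4·11 + 20)/6 = 72/6 = 12; σ²_Task 4 = ((20−8)/6)² = 4.000
te_Task 5 = (6 + 4·9 + 18)/6 = 60/6 = 10; σ²_Task 5 = ((18−6)/6)² = 4.000
te_Task 6 = (1 + 4·2 + 15)/6 = 24/6 = 4; σ²_Task 6 = ((15−1)/6)² = 5.444
te_Task 7 = (8 + 4·10 + 12)/6 = 60/6 = 10; σ²_Task 7 = ((12−8)/6)² = 0.444
te_Task 8 = (7 + 4·11 + 21)/6 = 72/6 = 12; σ²_Task 8 = ((21−7)/6)² = 5.444
te_Task 9 = (6 + 4·7 + 8)/6 = 42/6 = 7; σ²_Task 9 = ((8−6)/6)² = 0.111
te_Task 10 = (4 + 4·6 + 14)/6 = 42/6 = 7; σ²_Task 10 = ((14−4)/6)² = 2.778

Forward pass:
ES_Task 1 = 0; EF_Task 1 = 15
ES_Task 2 = 0; EF_Task 2 = 13
ES_Task 3 = 0; EF_Task 3 = 13
ES_Task 4 = 0; EF_Task 4 = 12
ES_Task 5 = 0; EF_Task 5 = 10
ES_Task 6 = 10; EF_Task 6 = 10+4 = 14
ES_Task 7 = max(EF_Task 3=13, EF_Task 5=10) = 13; EF_Task 7 = 13+10 = 23
ES_Task 8 = max(EF_Task 3=13, EF_Task 5=10) = 13; EF_Task 8 = 13+12 = 25
ES_Task 9 = max(EF_Task 2=13, EF_Task 3=13) = 13; EF_Task 9 = 13+7 = 20
ES_Task 10 = max(EF_Task 1=15, EF_Task 4=12, EF_Task 5=10, EF_Task 6=14, EF_Task 7=23, EF_Task 8=25, EF_Task 9=20) = 25; EF_Task 10 = 25+7 = 32
Expected project duration μ = 32 weeks. Critical path: Task 3 → Task 8 → Task 10.

Variances on critical path: σ²_Task 3=9.000, σ²_Task 8=5.444, σ²_Task 10=2.778.
Largest is σ²_Task 3 = 9.000.

Task 3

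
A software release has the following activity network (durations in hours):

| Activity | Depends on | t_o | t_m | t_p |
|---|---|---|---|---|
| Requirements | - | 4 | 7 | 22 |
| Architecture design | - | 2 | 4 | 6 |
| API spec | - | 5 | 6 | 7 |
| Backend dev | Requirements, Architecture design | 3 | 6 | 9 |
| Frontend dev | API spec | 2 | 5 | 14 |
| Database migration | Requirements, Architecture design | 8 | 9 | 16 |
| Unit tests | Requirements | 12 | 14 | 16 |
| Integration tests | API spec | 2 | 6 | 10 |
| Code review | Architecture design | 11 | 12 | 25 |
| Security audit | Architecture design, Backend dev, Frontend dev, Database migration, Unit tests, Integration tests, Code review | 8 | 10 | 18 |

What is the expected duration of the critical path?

te_Requirements = (4 + 4·7 + 22)/6 = 54/6 = 9
te_Architecture design = (2 + 4·4 + 6)/6 = 24/6 = 4
te_API spec = (5 + 4·6 + 7)/6 = 36/6 = 6
te_Backend dev = (3 + 4·6 + 9)/6 = 36/6 = 6
te_Frontend dev = (2 + 4·5 + 14)/6 = 36/6 = 6
te_Database migration = (8 + 4·9 + 16)/6 = 60/6 = 10
te_Unit tests = (12 + 4·14 + 16)/6 = 84/6 = 14
te_Integration tests = (2 + 4·6 + 10)/6 = 36/6 = 6
te_Code review = (11 + 4·12 + 25)/6 = 84/6 = 14
te_Security audit = (8 + 4·10 + 18)/6 = 66/6 = 11

Forward pass:
ES_Requirements = 0; EF_Requirements = 9
ES_Architecture design = 0; EF_Architecture design = 4
ES_API spec = 0; EF_API spec = 6
ES_Backend dev = max(EF_Requirements=9, EF_Architecture design=4) = 9; EF_Backend dev = 9+6 = 15
ES_Frontend dev = 6; EF_Frontend dev = 6+6 = 12
ES_Database migration = max(EF_Requirements=9, EF_Architecture design=4) = 9; EF_Database migration = 9+10 = 19
ES_Unit tests = 9; EF_Unit tests = 9+14 = 23
ES_Integration tests = 6; EF_Integration tests = 6+6 = 12
ES_Code review = 4; EF_Code review = 4+14 = 18
ES_Security audit = max(EF_Architecture design=4, EF_Backend dev=15, EF_Frontend dev=12, EF_Database migration=19, EF_Unit tests=23, EF_Integration tests=12, EF_Code review=18) = 23; EF_Security audit = 23+11 = 34
Expected project duration μ = 34 hours. Critical path: Requirements → Unit tests → Security audit.

34 hours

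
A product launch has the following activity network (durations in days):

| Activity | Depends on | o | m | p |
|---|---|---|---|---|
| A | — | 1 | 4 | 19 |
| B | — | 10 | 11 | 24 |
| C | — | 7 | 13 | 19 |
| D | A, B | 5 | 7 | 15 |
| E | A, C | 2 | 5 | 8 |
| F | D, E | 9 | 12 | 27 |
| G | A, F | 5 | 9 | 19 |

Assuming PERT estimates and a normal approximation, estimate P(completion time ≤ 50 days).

0.853

te_A = (1 + 4·4 + 19)/6 = 36/6 = 6; σ²_A = ((19−1)/6)² = 9.000
te_B = (10 + 4·11 + 24)/6 = 78/6 = 13; σ²_B = ((24−10)/6)² = 5.444
te_C = (7 + 4·13 + 19)/6 = 78/6 = 13; σ²_C = ((19−7)/6)² = 4.000
te_D = (5 + 4·7 + 15)/6 = 48/6 = 8; σ²_D = ((15−5)/6)² = 2.778
te_E = (2 + 4·5 + 8)/6 = 30/6 = 5; σ²_E = ((8−2)/6)² = 1.000
te_F = (9 + 4·12 + 27)/6 = 84/6 = 14; σ²_F = ((27−9)/6)² = 9.000
te_G = (5 + 4·9 + 19)/6 = 60/6 = 10; σ²_G = ((19−5)/6)² = 5.444

Forward pass:
ES_A = 0; EF_A = 6
ES_B = 0; EF_B = 13
ES_C = 0; EF_C = 13
ES_D = max(EF_A=6, EF_B=13) = 13; EF_D = 13+8 = 21
ES_E = max(EF_A=6, EF_C=13) = 13; EF_E = 13+5 = 18
ES_F = max(EF_D=21, EF_E=18) = 21; EF_F = 21+14 = 35
ES_G = max(EF_A=6, EF_F=35) = 35; EF_G = 35+10 = 45
Expected project duration μ = 45 days. Critical path: B → D → F → G.

Variance along critical path = 5.444 + 2.778 + 9.000 + 5.444 = 22.667; σ = √22.667 = 4.761 days.
Z = (50 − 45) / 4.761 = 1.050
P(T ≤ 50) = Φ(1.050) ≈ 0.853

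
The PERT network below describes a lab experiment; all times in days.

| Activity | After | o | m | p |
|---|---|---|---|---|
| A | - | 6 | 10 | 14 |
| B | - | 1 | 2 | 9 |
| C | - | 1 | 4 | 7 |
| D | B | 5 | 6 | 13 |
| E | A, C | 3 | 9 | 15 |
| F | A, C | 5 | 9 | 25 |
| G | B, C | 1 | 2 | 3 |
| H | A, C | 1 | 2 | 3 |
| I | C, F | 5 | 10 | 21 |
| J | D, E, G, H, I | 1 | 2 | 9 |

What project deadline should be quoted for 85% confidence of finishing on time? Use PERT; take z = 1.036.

39.8 days

te_A = (6 + 4·10 + 14)/6 = 60/6 = 10; σ²_A = ((14−6)/6)² = 1.778
te_B = (1 + 4·2 + 9)/6 = 18/6 = 3; σ²_B = ((9−1)/6)² = 1.778
te_C = (1 + 4·4 + 7)/6 = 24/6 = 4; σ²_C = ((7−1)/6)² = 1.000
te_D = (5 + 4·6 + 13)/6 = 42/6 = 7; σ²_D = ((13−5)/6)² = 1.778
te_E = (3 + 4·9 + 15)/6 = 54/6 = 9; σ²_E = ((15−3)/6)² = 4.000
te_F = (5 + 4·9 + 25)/6 = 66/6 = 11; σ²_F = ((25−5)/6)² = 11.111
te_G = (1 + 4·2 + 3)/6 = 12/6 = 2; σ²_G = ((3−1)/6)² = 0.111
te_H = (1 + 4·2 + 3)/6 = 12/6 = 2; σ²_H = ((3−1)/6)² = 0.111
te_I = (5 + 4·10 + 21)/6 = 66/6 = 11; σ²_I = ((21−5)/6)² = 7.111
te_J = (1 + 4·2 + 9)/6 = 18/6 = 3; σ²_J = ((9−1)/6)² = 1.778

Forward pass:
ES_A = 0; EF_A = 10
ES_B = 0; EF_B = 3
ES_C = 0; EF_C = 4
ES_D = 3; EF_D = 3+7 = 10
ES_E = max(EF_A=10, EF_C=4) = 10; EF_E = 10+9 = 19
ES_F = max(EF_A=10, EF_C=4) = 10; EF_F = 10+11 = 21
ES_G = max(EF_B=3, EF_C=4) = 4; EF_G = 4+2 = 6
ES_H = max(EF_A=10, EF_C=4) = 10; EF_H = 10+2 = 12
ES_I = max(EF_C=4, EF_F=21) = 21; EF_I = 21+11 = 32
ES_J = max(EF_D=10, EF_E=19, EF_G=6, EF_H=12, EF_I=32) = 32; EF_J = 32+3 = 35
Expected project duration μ = 35 days. Critical path: A → F → I → J.

Variance along critical path = 1.778 + 11.111 + 7.111 + 1.778 = 21.778; σ = 4.667 days.
D = μ + z·σ = 35 + 1.036·4.667 = 39.8 days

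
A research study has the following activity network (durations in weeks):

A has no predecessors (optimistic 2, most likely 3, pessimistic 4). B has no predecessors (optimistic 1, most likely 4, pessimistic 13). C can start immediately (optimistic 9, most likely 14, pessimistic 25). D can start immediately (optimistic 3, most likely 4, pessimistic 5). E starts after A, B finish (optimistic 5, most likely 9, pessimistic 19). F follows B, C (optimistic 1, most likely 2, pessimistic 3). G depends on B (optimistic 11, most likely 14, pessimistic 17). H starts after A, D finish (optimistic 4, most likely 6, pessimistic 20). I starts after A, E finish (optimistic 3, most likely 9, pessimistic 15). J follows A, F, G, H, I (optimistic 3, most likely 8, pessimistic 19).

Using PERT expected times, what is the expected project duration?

33 weeks

te_A = (2 + 4·3 + 4)/6 = 18/6 = 3
te_B = (1 + 4·4 + 13)/6 = 30/6 = 5
te_C = (9 + 4·14 + 25)/6 = 90/6 = 15
te_D = (3 + 4·4 + 5)/6 = 24/6 = 4
te_E = (5 + 4·9 + 19)/6 = 60/6 = 10
te_F = (1 + 4·2 + 3)/6 = 12/6 = 2
te_G = (11 + 4·14 + 17)/6 = 84/6 = 14
te_H = (4 + 4·6 + 20)/6 = 48/6 = 8
te_I = (3 + 4·9 + 15)/6 = 54/6 = 9
te_J = (3 + 4·8 + 19)/6 = 54/6 = 9

Forward pass:
ES_A = 0; EF_A = 3
ES_B = 0; EF_B = 5
ES_C = 0; EF_C = 15
ES_D = 0; EF_D = 4
ES_E = max(EF_A=3, EF_B=5) = 5; EF_E = 5+10 = 15
ES_F = max(EF_B=5, EF_C=15) = 15; EF_F = 15+2 = 17
ES_G = 5; EF_G = 5+14 = 19
ES_H = max(EF_A=3, EF_D=4) = 4; EF_H = 4+8 = 12
ES_I = max(EF_A=3, EF_E=15) = 15; EF_I = 15+9 = 24
ES_J = max(EF_A=3, EF_F=17, EF_G=19, EF_H=12, EF_I=24) = 24; EF_J = 24+9 = 33
Expected project duration μ = 33 weeks. Critical path: B → E → I → J.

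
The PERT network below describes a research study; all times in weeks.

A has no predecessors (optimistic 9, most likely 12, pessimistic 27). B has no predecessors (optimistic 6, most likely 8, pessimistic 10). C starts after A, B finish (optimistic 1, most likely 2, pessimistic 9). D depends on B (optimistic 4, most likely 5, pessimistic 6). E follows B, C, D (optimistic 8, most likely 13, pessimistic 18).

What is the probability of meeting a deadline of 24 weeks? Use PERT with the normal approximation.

te_A = (9 + 4·12 + 27)/6 = 84/6 = 14; σ²_A = ((27−9)/6)² = 9.000
te_B = (6 + 4·8 + 10)/6 = 48/6 = 8; σ²_B = ((10−6)/6)² = 0.444
te_C = (1 + 4·2 + 9)/6 = 18/6 = 3; σ²_C = ((9−1)/6)² = 1.778
te_D = (4 + 4·5 + 6)/6 = 30/6 = 5; σ²_D = ((6−4)/6)² = 0.111
te_E = (8 + 4·13 + 18)/6 = 78/6 = 13; σ²_E = ((18−8)/6)² = 2.778

Forward pass:
ES_A = 0; EF_A = 14
ES_B = 0; EF_B = 8
ES_C = max(EF_A=14, EF_B=8) = 14; EF_C = 14+3 = 17
ES_D = 8; EF_D = 8+5 = 13
ES_E = max(EF_B=8, EF_C=17, EF_D=13) = 17; EF_E = 17+13 = 30
Expected project duration μ = 30 weeks. Critical path: A → C → E.

Variance along critical path = 9.000 + 1.778 + 2.778 = 13.556; σ = √13.556 = 3.682 weeks.
Z = (24 − 30) / 3.682 = -1.630
P(T ≤ 24) = Φ(-1.630) ≈ 0.052

0.052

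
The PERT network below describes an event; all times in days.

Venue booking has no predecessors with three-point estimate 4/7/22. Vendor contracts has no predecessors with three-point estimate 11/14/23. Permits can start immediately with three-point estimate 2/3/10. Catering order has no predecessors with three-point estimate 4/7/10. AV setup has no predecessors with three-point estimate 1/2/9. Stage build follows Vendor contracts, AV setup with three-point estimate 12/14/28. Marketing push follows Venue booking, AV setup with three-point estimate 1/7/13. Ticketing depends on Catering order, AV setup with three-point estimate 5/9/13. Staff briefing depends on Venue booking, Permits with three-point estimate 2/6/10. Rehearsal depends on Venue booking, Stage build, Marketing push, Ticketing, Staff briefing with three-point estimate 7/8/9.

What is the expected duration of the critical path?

te_Venue booking = (4 + 4·7 + 22)/6 = 54/6 = 9
te_Vendor contracts = (11 + 4·14 + 23)/6 = 90/6 = 15
te_Permits = (2 + 4·3 + 10)/6 = 24/6 = 4
te_Catering order = (4 + 4·7 + 10)/6 = 42/6 = 7
te_AV setup = (1 + 4·2 + 9)/6 = 18/6 = 3
te_Stage build = (12 + 4·14 + 28)/6 = 96/6 = 16
te_Marketing push = (1 + 4·7 + 13)/6 = 42/6 = 7
te_Ticketing = (5 + 4·9 + 13)/6 = 54/6 = 9
te_Staff briefing = (2 + 4·6 + 10)/6 = 36/6 = 6
te_Rehearsal = (7 + 4·8 + 9)/6 = 48/6 = 8

Forward pass:
ES_Venue booking = 0; EF_Venue booking = 9
ES_Vendor contracts = 0; EF_Vendor contracts = 15
ES_Permits = 0; EF_Permits = 4
ES_Catering order = 0; EF_Catering order = 7
ES_AV setup = 0; EF_AV setup = 3
ES_Stage build = max(EF_Vendor contracts=15, EF_AV setup=3) = 15; EF_Stage build = 15+16 = 31
ES_Marketing push = max(EF_Venue booking=9, EF_AV setup=3) = 9; EF_Marketing push = 9+7 = 16
ES_Ticketing = max(EF_Catering order=7, EF_AV setup=3) = 7; EF_Ticketing = 7+9 = 16
ES_Staff briefing = max(EF_Venue booking=9, EF_Permits=4) = 9; EF_Staff briefing = 9+6 = 15
ES_Rehearsal = max(EF_Venue booking=9, EF_Stage build=31, EF_Marketing push=16, EF_Ticketing=16, EF_Staff briefing=15) = 31; EF_Rehearsal = 31+8 = 39
Expected project duration μ = 39 days. Critical path: Vendor contracts → Stage build → Rehearsal.

39 days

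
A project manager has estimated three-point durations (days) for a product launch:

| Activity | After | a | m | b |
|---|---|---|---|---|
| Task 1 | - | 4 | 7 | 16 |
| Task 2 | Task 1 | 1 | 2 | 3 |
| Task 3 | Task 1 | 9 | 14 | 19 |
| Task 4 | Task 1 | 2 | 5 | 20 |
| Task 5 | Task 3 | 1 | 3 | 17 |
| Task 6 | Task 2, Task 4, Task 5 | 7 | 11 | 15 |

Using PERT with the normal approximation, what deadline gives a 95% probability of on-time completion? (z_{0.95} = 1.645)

te_Task 1 = (4 + 4·7 + 16)/6 = 48/6 = 8; σ²_Task 1 = ((16−4)/6)² = 4.000
te_Task 2 = (1 + 4·2 + 3)/6 = 12/6 = 2; σ²_Task 2 = ((3−1)/6)² = 0.111
te_Task 3 = (9 + 4·14 + 19)/6 = 84/6 = 14; σ²_Task 3 = ((19−9)/6)² = 2.778
te_Task 4 = (2 + 4·5 + 20)/6 = 42/6 = 7; σ²_Task 4 = ((20−2)/6)² = 9.000
te_Task 5 = (1 + 4·3 + 17)/6 = 30/6 = 5; σ²_Task 5 = ((17−1)/6)² = 7.111
te_Task 6 = (7 + 4·11 + 15)/6 = 66/6 = 11; σ²_Task 6 = ((15−7)/6)² = 1.778

Forward pass:
ES_Task 1 = 0; EF_Task 1 = 8
ES_Task 2 = 8; EF_Task 2 = 8+2 = 10
ES_Task 3 = 8; EF_Task 3 = 8+14 = 22
ES_Task 4 = 8; EF_Task 4 = 8+7 = 15
ES_Task 5 = 22; EF_Task 5 = 22+5 = 27
ES_Task 6 = max(EF_Task 2=10, EF_Task 4=15, EF_Task 5=27) = 27; EF_Task 6 = 27+11 = 38
Expected project duration μ = 38 days. Critical path: Task 1 → Task 3 → Task 5 → Task 6.

Variance along critical path = 4.000 + 2.778 + 7.111 + 1.778 = 15.667; σ = 3.958 days.
D = μ + z·σ = 38 + 1.645·3.958 = 44.5 days

44.5 days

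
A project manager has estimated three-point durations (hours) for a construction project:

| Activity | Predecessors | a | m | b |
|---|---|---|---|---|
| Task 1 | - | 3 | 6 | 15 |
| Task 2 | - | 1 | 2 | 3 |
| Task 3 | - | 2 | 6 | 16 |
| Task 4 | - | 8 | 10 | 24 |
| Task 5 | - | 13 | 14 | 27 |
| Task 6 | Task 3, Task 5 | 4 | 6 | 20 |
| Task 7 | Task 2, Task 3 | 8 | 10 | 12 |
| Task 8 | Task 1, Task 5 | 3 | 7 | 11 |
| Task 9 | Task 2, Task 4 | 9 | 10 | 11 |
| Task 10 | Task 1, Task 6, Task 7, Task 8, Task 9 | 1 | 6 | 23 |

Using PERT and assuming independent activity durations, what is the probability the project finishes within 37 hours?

0.837

te_Task 1 = (3 + 4·6 + 15)/6 = 42/6 = 7; σ²_Task 1 = ((15−3)/6)² = 4.000
te_Task 2 = (1 + 4·2 + 3)/6 = 12/6 = 2; σ²_Task 2 = ((3−1)/6)² = 0.111
te_Task 3 = (2 + 4·6 + 16)/6 = 42/6 = 7; σ²_Task 3 = ((16−2)/6)² = 5.444
te_Task 4 = (8 + 4·10 + 24)/6 = 72/6 = 12; σ²_Task 4 = ((24−8)/6)² = 7.111
te_Task 5 = (13 + 4·14 + 27)/6 = 96/6 = 16; σ²_Task 5 = ((27−13)/6)² = 5.444
te_Task 6 = (4 + 4·6 + 20)/6 = 48/6 = 8; σ²_Task 6 = ((20−4)/6)² = 7.111
te_Task 7 = (8 + 4·10 + 12)/6 = 60/6 = 10; σ²_Task 7 = ((12−8)/6)² = 0.444
te_Task 8 = (3 + 4·7 + 11)/6 = 42/6 = 7; σ²_Task 8 = ((11−3)/6)² = 1.778
te_Task 9 = (9 + 4·10 + 11)/6 = 60/6 = 10; σ²_Task 9 = ((11−9)/6)² = 0.111
te_Task 10 = (1 + 4·6 + 23)/6 = 48/6 = 8; σ²_Task 10 = ((23−1)/6)² = 13.444

Forward pass:
ES_Task 1 = 0; EF_Task 1 = 7
ES_Task 2 = 0; EF_Task 2 = 2
ES_Task 3 = 0; EF_Task 3 = 7
ES_Task 4 = 0; EF_Task 4 = 12
ES_Task 5 = 0; EF_Task 5 = 16
ES_Task 6 = max(EF_Task 3=7, EF_Task 5=16) = 16; EF_Task 6 = 16+8 = 24
ES_Task 7 = max(EF_Task 2=2, EF_Task 3=7) = 7; EF_Task 7 = 7+10 = 17
ES_Task 8 = max(EF_Task 1=7, EF_Task 5=16) = 16; EF_Task 8 = 16+7 = 23
ES_Task 9 = max(EF_Task 2=2, EF_Task 4=12) = 12; EF_Task 9 = 12+10 = 22
ES_Task 10 = max(EF_Task 1=7, EF_Task 6=24, EF_Task 7=17, EF_Task 8=23, EF_Task 9=22) = 24; EF_Task 10 = 24+8 = 32
Expected project duration μ = 32 hours. Critical path: Task 5 → Task 6 → Task 10.

Variance along critical path = 5.444 + 7.111 + 13.444 = 26.000; σ = √26.000 = 5.099 hours.
Z = (37 − 32) / 5.099 = 0.981
P(T ≤ 37) = Φ(0.981) ≈ 0.837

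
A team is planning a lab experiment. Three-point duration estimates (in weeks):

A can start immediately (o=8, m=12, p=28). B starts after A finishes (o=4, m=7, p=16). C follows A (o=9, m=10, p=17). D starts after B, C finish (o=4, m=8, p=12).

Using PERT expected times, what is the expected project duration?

33 weeks

te_A = (8 + 4·12 + 28)/6 = 84/6 = 14
te_B = (4 + 4·7 + 16)/6 = 48/6 = 8
te_C = (9 + 4·10 + 17)/6 = 66/6 = 11
te_D = (4 + 4·8 + 12)/6 = 48/6 = 8

Forward pass:
ES_A = 0; EF_A = 14
ES_B = 14; EF_B = 14+8 = 22
ES_C = 14; EF_C = 14+11 = 25
ES_D = max(EF_B=22, EF_C=25) = 25; EF_D = 25+8 = 33
Expected project duration μ = 33 weeks. Critical path: A → C → D.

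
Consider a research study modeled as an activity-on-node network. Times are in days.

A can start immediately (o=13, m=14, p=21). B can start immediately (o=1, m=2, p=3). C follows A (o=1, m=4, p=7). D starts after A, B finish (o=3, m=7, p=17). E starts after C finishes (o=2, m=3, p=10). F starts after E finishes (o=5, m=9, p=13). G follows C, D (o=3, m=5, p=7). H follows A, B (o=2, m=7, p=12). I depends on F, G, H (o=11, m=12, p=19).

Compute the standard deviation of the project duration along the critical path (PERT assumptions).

2.85 days

te_A = (13 + 4·14 + 21)/6 = 90/6 = 15; σ²_A = ((21−13)/6)² = 1.778
te_B = (1 + 4·2 + 3)/6 = 12/6 = 2; σ²_B = ((3−1)/6)² = 0.111
te_C = (1 + 4·4 + 7)/6 = 24/6 = 4; σ²_C = ((7−1)/6)² = 1.000
te_D = (3 + 4·7 + 17)/6 = 48/6 = 8; σ²_D = ((17−3)/6)² = 5.444
te_E = (2 + 4·3 + 10)/6 = 24/6 = 4; σ²_E = ((10−2)/6)² = 1.778
te_F = (5 + 4·9 + 13)/6 = 54/6 = 9; σ²_F = ((13−5)/6)² = 1.778
te_G = (3 + 4·5 + 7)/6 = 30/6 = 5; σ²_G = ((7−3)/6)² = 0.444
te_H = (2 + 4·7 + 12)/6 = 42/6 = 7; σ²_H = ((12−2)/6)² = 2.778
te_I = (11 + 4·12 + 19)/6 = 78/6 = 13; σ²_I = ((19−11)/6)² = 1.778

Forward pass:
ES_A = 0; EF_A = 15
ES_B = 0; EF_B = 2
ES_C = 15; EF_C = 15+4 = 19
ES_D = max(EF_A=15, EF_B=2) = 15; EF_D = 15+8 = 23
ES_E = 19; EF_E = 19+4 = 23
ES_F = 23; EF_F = 23+9 = 32
ES_G = max(EF_C=19, EF_D=23) = 23; EF_G = 23+5 = 28
ES_H = max(EF_A=15, EF_B=2) = 15; EF_H = 15+7 = 22
ES_I = max(EF_F=32, EF_G=28, EF_H=22) = 32; EF_I = 32+13 = 45
Expected project duration μ = 45 days. Critical path: A → C → E → F → I.

Variance along critical path = 1.778 + 1.000 + 1.778 + 1.778 + 1.778 = 8.111
σ = √8.111 = 2.848 days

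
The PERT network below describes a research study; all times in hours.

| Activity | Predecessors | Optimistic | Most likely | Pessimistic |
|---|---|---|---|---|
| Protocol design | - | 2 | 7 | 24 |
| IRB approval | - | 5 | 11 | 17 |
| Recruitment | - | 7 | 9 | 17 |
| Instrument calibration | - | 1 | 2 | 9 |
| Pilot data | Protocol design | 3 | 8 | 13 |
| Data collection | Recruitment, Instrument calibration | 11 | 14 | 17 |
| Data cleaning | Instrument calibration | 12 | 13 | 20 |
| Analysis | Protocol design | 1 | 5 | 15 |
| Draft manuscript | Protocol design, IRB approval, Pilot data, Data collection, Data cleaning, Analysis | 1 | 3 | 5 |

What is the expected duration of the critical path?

27 hours

te_Protocol design = (2 + 4·7 + 24)/6 = 54/6 = 9
te_IRB approval = (5 + 4·11 + 17)/6 = 66/6 = 11
te_Recruitment = (7 + 4·9 + 17)/6 = 60/6 = 10
te_Instrument calibration = (1 + 4·2 + 9)/6 = 18/6 = 3
te_Pilot data = (3 + 4·8 + 13)/6 = 48/6 = 8
te_Data collection = (11 + 4·14 + 17)/6 = 84/6 = 14
te_Data cleaning = (12 + 4·13 + 20)/6 = 84/6 = 14
te_Analysis = (1 + 4·5 + 15)/6 = 36/6 = 6
te_Draft manuscript = (1 + 4·3 + 5)/6 = 18/6 = 3

Forward pass:
ES_Protocol design = 0; EF_Protocol design = 9
ES_IRB approval = 0; EF_IRB approval = 11
ES_Recruitment = 0; EF_Recruitment = 10
ES_Instrument calibration = 0; EF_Instrument calibration = 3
ES_Pilot data = 9; EF_Pilot data = 9+8 = 17
ES_Data collection = max(EF_Recruitment=10, EF_Instrument calibration=3) = 10; EF_Data collection = 10+14 = 24
ES_Data cleaning = 3; EF_Data cleaning = 3+14 = 17
ES_Analysis = 9; EF_Analysis = 9+6 = 15
ES_Draft manuscript = max(EF_Protocol design=9, EF_IRB approval=11, EF_Pilot data=17, EF_Data collection=24, EF_Data cleaning=17, EF_Analysis=15) = 24; EF_Draft manuscript = 24+3 = 27
Expected project duration μ = 27 hours. Critical path: Recruitment → Data collection → Draft manuscript.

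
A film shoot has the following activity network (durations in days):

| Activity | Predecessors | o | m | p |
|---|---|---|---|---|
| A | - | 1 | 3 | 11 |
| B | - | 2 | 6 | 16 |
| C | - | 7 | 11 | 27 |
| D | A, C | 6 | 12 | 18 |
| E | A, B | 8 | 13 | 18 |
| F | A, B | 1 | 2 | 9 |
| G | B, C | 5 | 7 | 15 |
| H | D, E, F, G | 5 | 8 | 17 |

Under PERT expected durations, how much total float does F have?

15 days

te_A = (1 + 4·3 + 11)/6 = 24/6 = 4
te_B = (2 + 4·6 + 16)/6 = 42/6 = 7
te_C = (7 + 4·11 + 27)/6 = 78/6 = 13
te_D = (6 + 4·12 + 18)/6 = 72/6 = 12
te_E = (8 + 4·13 + 18)/6 = 78/6 = 13
te_F = (1 + 4·2 + 9)/6 = 18/6 = 3
te_G = (5 + 4·7 + 15)/6 = 48/6 = 8
te_H = (5 + 4·8 + 17)/6 = 54/6 = 9

Forward pass:
ES_A = 0; EF_A = 4
ES_B = 0; EF_B = 7
ES_C = 0; EF_C = 13
ES_D = max(EF_A=4, EF_C=13) = 13; EF_D = 13+12 = 25
ES_E = max(EF_A=4, EF_B=7) = 7; EF_E = 7+13 = 20
ES_F = max(EF_A=4, EF_B=7) = 7; EF_F = 7+3 = 10
ES_G = max(EF_B=7, EF_C=13) = 13; EF_G = 13+8 = 21
ES_H = max(EF_D=25, EF_E=20, EF_F=10, EF_G=21) = 25; EF_H = 25+9 = 34
Expected project duration μ = 34 days. Critical path: C → D → H.

Backward pass:
LF_H = 34; LS_H = 34−9 = 25
LF_G = LS_H = 25; LS_G = 25−8 = 17
LF_F = LS_H = 25; LS_F = 25−3 = 22
LF_E = LS_H = 25; LS_E = 25−13 = 12
LF_D = LS_H = 25; LS_D = 25−12 = 13
LF_C = min(LS_D=13, LS_G=17) = 13; LS_C = 13−13 = 0
LF_B = min(LS_E=12, LS_F=22, LS_G=17) = 12; LS_B = 12−7 = 5
LF_A = min(LS_D=13, LS_E=12, LS_F=22) = 12; LS_A = 12−4 = 8
Slack_F = LS_F − ES_F = 22 − 7 = 15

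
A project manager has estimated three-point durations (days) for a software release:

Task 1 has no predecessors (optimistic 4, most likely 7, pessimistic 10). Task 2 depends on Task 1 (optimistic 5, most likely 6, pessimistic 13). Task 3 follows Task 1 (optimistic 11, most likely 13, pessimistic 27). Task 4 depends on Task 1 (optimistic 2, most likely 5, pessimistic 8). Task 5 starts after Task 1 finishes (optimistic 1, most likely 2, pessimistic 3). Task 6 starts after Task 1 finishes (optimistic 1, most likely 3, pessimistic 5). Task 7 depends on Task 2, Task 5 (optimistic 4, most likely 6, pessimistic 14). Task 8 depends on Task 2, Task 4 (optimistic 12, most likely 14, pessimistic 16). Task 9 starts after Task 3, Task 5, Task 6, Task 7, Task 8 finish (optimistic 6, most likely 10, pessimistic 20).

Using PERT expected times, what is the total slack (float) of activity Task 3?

te_Task 1 = (4 + 4·7 + 10)/6 = 42/6 = 7
te_Task 2 = (5 + 4·6 + 13)/6 = 42/6 = 7
te_Task 3 = (11 + 4·13 + 27)/6 = 90/6 = 15
te_Task 4 = (2 + 4·5 + 8)/6 = 30/6 = 5
te_Task 5 = (1 + 4·2 + 3)/6 = 12/6 = 2
te_Task 6 = (1 + 4·3 + 5)/6 = 18/6 = 3
te_Task 7 = (4 + 4·6 + 14)/6 = 42/6 = 7
te_Task 8 = (12 + 4·14 + 16)/6 = 84/6 = 14
te_Task 9 = (6 + 4·10 + 20)/6 = 66/6 = 11

Forward pass:
ES_Task 1 = 0; EF_Task 1 = 7
ES_Task 2 = 7; EF_Task 2 = 7+7 = 14
ES_Task 3 = 7; EF_Task 3 = 7+15 = 22
ES_Task 4 = 7; EF_Task 4 = 7+5 = 12
ES_Task 5 = 7; EF_Task 5 = 7+2 = 9
ES_Task 6 = 7; EF_Task 6 = 7+3 = 10
ES_Task 7 = max(EF_Task 2=14, EF_Task 5=9) = 14; EF_Task 7 = 14+7 = 21
ES_Task 8 = max(EF_Task 2=14, EF_Task 4=12) = 14; EF_Task 8 = 14+14 = 28
ES_Task 9 = max(EF_Task 3=22, EF_Task 5=9, EF_Task 6=10, EF_Task 7=21, EF_Task 8=28) = 28; EF_Task 9 = 28+11 = 39
Expected project duration μ = 39 days. Critical path: Task 1 → Task 2 → Task 8 → Task 9.

Backward pass:
LF_Task 9 = 39; LS_Task 9 = 39−11 = 28
LF_Task 8 = LS_Task 9 = 28; LS_Task 8 = 28−14 = 14
LF_Task 7 = LS_Task 9 = 28; LS_Task 7 = 28−7 = 21
LF_Task 6 = LS_Task 9 = 28; LS_Task 6 = 28−3 = 25
LF_Task 5 = min(LS_Task 7=21, LS_Task 9=28) = 21; LS_Task 5 = 21−2 = 19
LF_Task 4 = LS_Task 8 = 14; LS_Task 4 = 14−5 = 9
LF_Task 3 = LS_Task 9 = 28; LS_Task 3 = 28−15 = 13
LF_Task 2 = min(LS_Task 7=21, LS_Task 8=14) = 14; LS_Task 2 = 14−7 = 7
LF_Task 1 = min(LS_Task 2=7, LS_Task 3=13, LS_Task 4=9, LS_Task 5=19, LS_Task 6=25) = 7; LS_Task 1 = 7−7 = 0
Slack_Task 3 = LS_Task 3 − ES_Task 3 = 13 − 7 = 6

6 days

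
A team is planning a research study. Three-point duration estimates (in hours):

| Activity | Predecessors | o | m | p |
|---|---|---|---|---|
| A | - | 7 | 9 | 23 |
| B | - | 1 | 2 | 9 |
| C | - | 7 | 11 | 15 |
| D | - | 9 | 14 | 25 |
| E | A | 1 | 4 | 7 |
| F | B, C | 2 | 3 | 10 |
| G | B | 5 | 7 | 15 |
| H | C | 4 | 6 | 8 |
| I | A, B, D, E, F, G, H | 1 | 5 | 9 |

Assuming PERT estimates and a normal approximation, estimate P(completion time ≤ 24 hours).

0.841

te_A = (7 + 4·9 + 23)/6 = 66/6 = 11; σ²_A = ((23−7)/6)² = 7.111
te_B = (1 + 4·2 + 9)/6 = 18/6 = 3; σ²_B = ((9−1)/6)² = 1.778
te_C = (7 + 4·11 + 15)/6 = 66/6 = 11; σ²_C = ((15−7)/6)² = 1.778
te_D = (9 + 4·14 + 25)/6 = 90/6 = 15; σ²_D = ((25−9)/6)² = 7.111
te_E = (1 + 4·4 + 7)/6 = 24/6 = 4; σ²_E = ((7−1)/6)² = 1.000
te_F = (2 + 4·3 + 10)/6 = 24/6 = 4; σ²_F = ((10−2)/6)² = 1.778
te_G = (5 + 4·7 + 15)/6 = 48/6 = 8; σ²_G = ((15−5)/6)² = 2.778
te_H = (4 + 4·6 + 8)/6 = 36/6 = 6; σ²_H = ((8−4)/6)² = 0.444
te_I = (1 + 4·5 + 9)/6 = 30/6 = 5; σ²_I = ((9−1)/6)² = 1.778

Forward pass:
ES_A = 0; EF_A = 11
ES_B = 0; EF_B = 3
ES_C = 0; EF_C = 11
ES_D = 0; EF_D = 15
ES_E = 11; EF_E = 11+4 = 15
ES_F = max(EF_B=3, EF_C=11) = 11; EF_F = 11+4 = 15
ES_G = 3; EF_G = 3+8 = 11
ES_H = 11; EF_H = 11+6 = 17
ES_I = max(EF_A=11, EF_B=3, EF_D=15, EF_E=15, EF_F=15, EF_G=11, EF_H=17) = 17; EF_I = 17+5 = 22
Expected project duration μ = 22 hours. Critical path: C → H → I.

Variance along critical path = 1.778 + 0.444 + 1.778 = 4.000; σ = √4.000 = 2.000 hours.
Z = (24 − 22) / 2.000 = 1.000
P(T ≤ 24) = Φ(1.000) ≈ 0.841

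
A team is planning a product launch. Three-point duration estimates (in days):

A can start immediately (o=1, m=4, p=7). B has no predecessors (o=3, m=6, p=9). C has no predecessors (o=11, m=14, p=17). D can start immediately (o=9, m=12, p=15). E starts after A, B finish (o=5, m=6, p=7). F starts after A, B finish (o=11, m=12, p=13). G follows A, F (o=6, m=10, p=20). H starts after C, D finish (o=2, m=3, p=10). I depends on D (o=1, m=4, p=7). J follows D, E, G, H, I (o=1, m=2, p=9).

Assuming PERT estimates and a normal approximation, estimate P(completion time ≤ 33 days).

te_A = (1 + 4·4 + 7)/6 = 24/6 = 4; σ²_A = ((7−1)/6)² = 1.000
te_B = (3 + 4·6 + 9)/6 = 36/6 = 6; σ²_B = ((9−3)/6)² = 1.000
te_C = (11 + 4·14 + 17)/6 = 84/6 = 14; σ²_C = ((17−11)/6)² = 1.000
te_D = (9 + 4·12 + 15)/6 = 72/6 = 12; σ²_D = ((15−9)/6)² = 1.000
te_E = (5 + 4·6 + 7)/6 = 36/6 = 6; σ²_E = ((7−5)/6)² = 0.111
te_F = (11 + 4·12 + 13)/6 = 72/6 = 12; σ²_F = ((13−11)/6)² = 0.111
te_G = (6 + 4·10 + 20)/6 = 66/6 = 11; σ²_G = ((20−6)/6)² = 5.444
te_H = (2 + 4·3 + 10)/6 = 24/6 = 4; σ²_H = ((10−2)/6)² = 1.778
te_I = (1 + 4·4 + 7)/6 = 24/6 = 4; σ²_I = ((7−1)/6)² = 1.000
te_J = (1 + 4·2 + 9)/6 = 18/6 = 3; σ²_J = ((9−1)/6)² = 1.778

Forward pass:
ES_A = 0; EF_A = 4
ES_B = 0; EF_B = 6
ES_C = 0; EF_C = 14
ES_D = 0; EF_D = 12
ES_E = max(EF_A=4, EF_B=6) = 6; EF_E = 6+6 = 12
ES_F = max(EF_A=4, EF_B=6) = 6; EF_F = 6+12 = 18
ES_G = max(EF_A=4, EF_F=18) = 18; EF_G = 18+11 = 29
ES_H = max(EF_C=14, EF_D=12) = 14; EF_H = 14+4 = 18
ES_I = 12; EF_I = 12+4 = 16
ES_J = max(EF_D=12, EF_E=12, EF_G=29, EF_H=18, EF_I=16) = 29; EF_J = 29+3 = 32
Expected project duration μ = 32 days. Critical path: B → F → G → J.

Variance along critical path = 1.000 + 0.111 + 5.444 + 1.778 = 8.333; σ = √8.333 = 2.887 days.
Z = (33 − 32) / 2.887 = 0.346
P(T ≤ 33) = Φ(0.346) ≈ 0.635

0.635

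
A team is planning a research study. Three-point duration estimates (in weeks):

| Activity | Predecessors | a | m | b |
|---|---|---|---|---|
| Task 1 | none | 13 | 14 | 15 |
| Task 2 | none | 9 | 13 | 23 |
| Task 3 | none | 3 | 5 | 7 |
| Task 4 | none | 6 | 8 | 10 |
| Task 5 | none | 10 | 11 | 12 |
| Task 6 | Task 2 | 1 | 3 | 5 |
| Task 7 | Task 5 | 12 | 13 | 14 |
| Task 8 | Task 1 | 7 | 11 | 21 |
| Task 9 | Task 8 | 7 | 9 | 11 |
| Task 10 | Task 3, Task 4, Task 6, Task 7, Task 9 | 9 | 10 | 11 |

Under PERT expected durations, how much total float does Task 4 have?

27 weeks

te_Task 1 = (13 + 4·14 + 15)/6 = 84/6 = 14
te_Task 2 = (9 + 4·13 + 23)/6 = 84/6 = 14
te_Task 3 = (3 + 4·5 + 7)/6 = 30/6 = 5
te_Task 4 = (6 + 4·8 + 10)/6 = 48/6 = 8
te_Task 5 = (10 + 4·11 + 12)/6 = 66/6 = 11
te_Task 6 = (1 + 4·3 + 5)/6 = 18/6 = 3
te_Task 7 = (12 + 4·13 + 14)/6 = 78/6 = 13
te_Task 8 = (7 + 4·11 + 21)/6 = 72/6 = 12
te_Task 9 = (7 + 4·9 + 11)/6 = 54/6 = 9
te_Task 10 = (9 + 4·10 + 11)/6 = 60/6 = 10

Forward pass:
ES_Task 1 = 0; EF_Task 1 = 14
ES_Task 2 = 0; EF_Task 2 = 14
ES_Task 3 = 0; EF_Task 3 = 5
ES_Task 4 = 0; EF_Task 4 = 8
ES_Task 5 = 0; EF_Task 5 = 11
ES_Task 6 = 14; EF_Task 6 = 14+3 = 17
ES_Task 7 = 11; EF_Task 7 = 11+13 = 24
ES_Task 8 = 14; EF_Task 8 = 14+12 = 26
ES_Task 9 = 26; EF_Task 9 = 26+9 = 35
ES_Task 10 = max(EF_Task 3=5, EF_Task 4=8, EF_Task 6=17, EF_Task 7=24, EF_Task 9=35) = 35; EF_Task 10 = 35+10 = 45
Expected project duration μ = 45 weeks. Critical path: Task 1 → Task 8 → Task 9 → Task 10.

Backward pass:
LF_Task 10 = 45; LS_Task 10 = 45−10 = 35
LF_Task 9 = LS_Task 10 = 35; LS_Task 9 = 35−9 = 26
LF_Task 8 = LS_Task 9 = 26; LS_Task 8 = 26−12 = 14
LF_Task 7 = LS_Task 10 = 35; LS_Task 7 = 35−13 = 22
LF_Task 6 = LS_Task 10 = 35; LS_Task 6 = 35−3 = 32
LF_Task 5 = LS_Task 7 = 22; LS_Task 5 = 22−11 = 11
LF_Task 4 = LS_Task 10 = 35; LS_Task 4 = 35−8 = 27
LF_Task 3 = LS_Task 10 = 35; LS_Task 3 = 35−5 = 30
LF_Task 2 = LS_Task 6 = 32; LS_Task 2 = 32−14 = 18
LF_Task 1 = LS_Task 8 = 14; LS_Task 1 = 14−14 = 0
Slack_Task 4 = LS_Task 4 − ES_Task 4 = 27 − 0 = 27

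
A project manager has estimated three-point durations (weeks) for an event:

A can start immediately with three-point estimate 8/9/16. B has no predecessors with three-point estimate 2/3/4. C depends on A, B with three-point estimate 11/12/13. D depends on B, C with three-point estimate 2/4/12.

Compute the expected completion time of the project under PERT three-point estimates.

te_A = (8 + 4·9 + 16)/6 = 60/6 = 10
te_B = (2 + 4·3 + 4)/6 = 18/6 = 3
te_C = (11 + 4·12 + 13)/6 = 72/6 = 12
te_D = (2 + 4·4 + 12)/6 = 30/6 = 5

Forward pass:
ES_A = 0; EF_A = 10
ES_B = 0; EF_B = 3
ES_C = max(EF_A=10, EF_B=3) = 10; EF_C = 10+12 = 22
ES_D = max(EF_B=3, EF_C=22) = 22; EF_D = 22+5 = 27
Expected project duration μ = 27 weeks. Critical path: A → C → D.

27 weeks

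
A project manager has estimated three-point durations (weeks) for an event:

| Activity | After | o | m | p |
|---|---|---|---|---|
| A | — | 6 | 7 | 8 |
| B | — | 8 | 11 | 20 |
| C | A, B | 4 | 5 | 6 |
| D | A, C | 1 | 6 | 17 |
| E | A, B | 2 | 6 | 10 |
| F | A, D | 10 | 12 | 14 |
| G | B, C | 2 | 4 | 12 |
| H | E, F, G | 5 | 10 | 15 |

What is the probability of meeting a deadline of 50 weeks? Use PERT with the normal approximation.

te_A = (6 + 4·7 + 8)/6 = 42/6 = 7; σ²_A = ((8−6)/6)² = 0.111
te_B = (8 + 4·11 + 20)/6 = 72/6 = 12; σ²_B = ((20−8)/6)² = 4.000
te_C = (4 + 4·5 + 6)/6 = 30/6 = 5; σ²_C = ((6−4)/6)² = 0.111
te_D = (1 + 4·6 + 17)/6 = 42/6 = 7; σ²_D = ((17−1)/6)² = 7.111
te_E = (2 + 4·6 + 10)/6 = 36/6 = 6; σ²_E = ((10−2)/6)² = 1.778
te_F = (10 + 4·12 + 14)/6 = 72/6 = 12; σ²_F = ((14−10)/6)² = 0.444
te_G = (2 + 4·4 + 12)/6 = 30/6 = 5; σ²_G = ((12−2)/6)² = 2.778
te_H = (5 + 4·10 + 15)/6 = 60/6 = 10; σ²_H = ((15−5)/6)² = 2.778

Forward pass:
ES_A = 0; EF_A = 7
ES_B = 0; EF_B = 12
ES_C = max(EF_A=7, EF_B=12) = 12; EF_C = 12+5 = 17
ES_D = max(EF_A=7, EF_C=17) = 17; EF_D = 17+7 = 24
ES_E = max(EF_A=7, EF_B=12) = 12; EF_E = 12+6 = 18
ES_F = max(EF_A=7, EF_D=24) = 24; EF_F = 24+12 = 36
ES_G = max(EF_B=12, EF_C=17) = 17; EF_G = 17+5 = 22
ES_H = max(EF_E=18, EF_F=36, EF_G=22) = 36; EF_H = 36+10 = 46
Expected project duration μ = 46 weeks. Critical path: B → C → D → F → H.

Variance along critical path = 4.000 + 0.111 + 7.111 + 0.444 + 2.778 = 14.444; σ = √14.444 = 3.801 weeks.
Z = (50 − 46) / 3.801 = 1.052
P(T ≤ 50) = Φ(1.052) ≈ 0.854

0.854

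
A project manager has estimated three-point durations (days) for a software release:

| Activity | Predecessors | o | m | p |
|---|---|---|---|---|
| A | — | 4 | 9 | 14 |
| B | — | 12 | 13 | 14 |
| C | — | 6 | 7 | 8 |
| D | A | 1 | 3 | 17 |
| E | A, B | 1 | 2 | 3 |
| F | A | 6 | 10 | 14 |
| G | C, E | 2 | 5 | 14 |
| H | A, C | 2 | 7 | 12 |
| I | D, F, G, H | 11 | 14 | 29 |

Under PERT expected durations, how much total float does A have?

2 days

te_A = (4 + 4·9 + 14)/6 = 54/6 = 9
te_B = (12 + 4·13 + 14)/6 = 78/6 = 13
te_C = (6 + 4·7 + 8)/6 = 42/6 = 7
te_D = (1 + 4·3 + 17)/6 = 30/6 = 5
te_E = (1 + 4·2 + 3)/6 = 12/6 = 2
te_F = (6 + 4·10 + 14)/6 = 60/6 = 10
te_G = (2 + 4·5 + 14)/6 = 36/6 = 6
te_H = (2 + 4·7 + 12)/6 = 42/6 = 7
te_I = (11 + 4·14 + 29)/6 = 96/6 = 16

Forward pass:
ES_A = 0; EF_A = 9
ES_B = 0; EF_B = 13
ES_C = 0; EF_C = 7
ES_D = 9; EF_D = 9+5 = 14
ES_E = max(EF_A=9, EF_B=13) = 13; EF_E = 13+2 = 15
ES_F = 9; EF_F = 9+10 = 19
ES_G = max(EF_C=7, EF_E=15) = 15; EF_G = 15+6 = 21
ES_H = max(EF_A=9, EF_C=7) = 9; EF_H = 9+7 = 16
ES_I = max(EF_D=14, EF_F=19, EF_G=21, EF_H=16) = 21; EF_I = 21+16 = 37
Expected project duration μ = 37 days. Critical path: B → E → G → I.

Backward pass:
LF_I = 37; LS_I = 37−16 = 21
LF_H = LS_I = 21; LS_H = 21−7 = 14
LF_G = LS_I = 21; LS_G = 21−6 = 15
LF_F = LS_I = 21; LS_F = 21−10 = 11
LF_E = LS_G = 15; LS_E = 15−2 = 13
LF_D = LS_I = 21; LS_D = 21−5 = 16
LF_C = min(LS_G=15, LS_H=14) = 14; LS_C = 14−7 = 7
LF_B = LS_E = 13; LS_B = 13−13 = 0
LF_A = min(LS_D=16, LS_E=13, LS_F=11, LS_H=14) = 11; LS_A = 11−9 = 2
Slack_A = LS_A − ES_A = 2 − 0 = 2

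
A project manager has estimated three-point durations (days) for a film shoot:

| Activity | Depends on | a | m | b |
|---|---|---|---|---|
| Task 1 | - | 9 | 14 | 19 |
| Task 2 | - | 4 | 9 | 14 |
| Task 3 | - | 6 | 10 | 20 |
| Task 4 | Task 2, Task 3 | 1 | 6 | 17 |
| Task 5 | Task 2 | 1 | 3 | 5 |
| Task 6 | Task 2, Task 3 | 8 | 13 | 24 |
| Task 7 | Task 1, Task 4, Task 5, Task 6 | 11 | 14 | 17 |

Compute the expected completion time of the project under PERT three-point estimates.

te_Task 1 = (9 + 4·14 + 19)/6 = 84/6 = 14
te_Task 2 = (4 + 4·9 + 14)/6 = 54/6 = 9
te_Task 3 = (6 + 4·10 + 20)/6 = 66/6 = 11
te_Task 4 = (1 + 4·6 + 17)/6 = 42/6 = 7
te_Task 5 = (1 + 4·3 + 5)/6 = 18/6 = 3
te_Task 6 = (8 + 4·13 + 24)/6 = 84/6 = 14
te_Task 7 = (11 + 4·14 + 17)/6 = 84/6 = 14

Forward pass:
ES_Task 1 = 0; EF_Task 1 = 14
ES_Task 2 = 0; EF_Task 2 = 9
ES_Task 3 = 0; EF_Task 3 = 11
ES_Task 4 = max(EF_Task 2=9, EF_Task 3=11) = 11; EF_Task 4 = 11+7 = 18
ES_Task 5 = 9; EF_Task 5 = 9+3 = 12
ES_Task 6 = max(EF_Task 2=9, EF_Task 3=11) = 11; EF_Task 6 = 11+14 = 25
ES_Task 7 = max(EF_Task 1=14, EF_Task 4=18, EF_Task 5=12, EF_Task 6=25) = 25; EF_Task 7 = 25+14 = 39
Expected project duration μ = 39 days. Critical path: Task 3 → Task 6 → Task 7.

39 days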